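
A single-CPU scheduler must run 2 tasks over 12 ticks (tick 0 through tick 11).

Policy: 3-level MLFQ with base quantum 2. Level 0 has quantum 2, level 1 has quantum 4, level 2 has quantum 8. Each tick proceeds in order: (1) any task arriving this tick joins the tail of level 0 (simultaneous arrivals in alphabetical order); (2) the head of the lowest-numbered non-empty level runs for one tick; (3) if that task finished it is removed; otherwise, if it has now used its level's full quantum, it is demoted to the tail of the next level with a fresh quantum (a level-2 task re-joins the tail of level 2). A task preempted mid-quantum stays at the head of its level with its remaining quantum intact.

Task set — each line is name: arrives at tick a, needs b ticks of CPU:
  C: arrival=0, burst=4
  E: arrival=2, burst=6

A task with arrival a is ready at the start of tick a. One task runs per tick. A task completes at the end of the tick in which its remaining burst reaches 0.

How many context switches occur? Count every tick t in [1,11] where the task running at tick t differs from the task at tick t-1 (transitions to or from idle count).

t=0: L0/L1/L2 = C/-/- → run C
t=1: L0/L1/L2 = C/-/- → run C
t=2: L0/L1/L2 = E/C/- → run E
t=3: L0/L1/L2 = E/C/- → run E
t=4: L0/L1/L2 = -/CE/- → run C
t=5: L0/L1/L2 = -/CE/- → run C
t=6: L0/L1/L2 = -/E/- → run E
t=7: L0/L1/L2 = -/E/- → run E
t=8: L0/L1/L2 = -/E/- → run E
t=9: L0/L1/L2 = -/E/- → run E
t=10: (idle)
t=11: (idle)

context switches = 4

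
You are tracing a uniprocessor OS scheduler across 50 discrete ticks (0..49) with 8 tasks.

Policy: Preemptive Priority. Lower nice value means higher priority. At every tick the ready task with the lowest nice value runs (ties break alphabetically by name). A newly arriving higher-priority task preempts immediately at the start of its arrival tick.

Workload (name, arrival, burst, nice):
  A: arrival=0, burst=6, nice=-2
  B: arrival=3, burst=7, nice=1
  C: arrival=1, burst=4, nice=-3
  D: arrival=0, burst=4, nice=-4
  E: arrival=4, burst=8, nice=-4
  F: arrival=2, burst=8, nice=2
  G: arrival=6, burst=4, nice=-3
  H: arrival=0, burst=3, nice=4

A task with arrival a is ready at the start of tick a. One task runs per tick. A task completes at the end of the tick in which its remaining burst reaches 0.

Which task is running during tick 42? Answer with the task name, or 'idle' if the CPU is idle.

t=0: ready={A,D,H} → run D
t=1: ready={A,C,D,H} → run D
t=2: ready={A,C,D,F,H} → run D
t=3: ready={A,B,C,D,F,H} → run D
t=4: ready={A,B,C,E,F,H} → run E
t=5: ready={A,B,C,E,F,H} → run E
t=6: ready={A,B,C,E,F,G,H} → run E
t=7: ready={A,B,C,E,F,G,H} → run E
t=8: ready={A,B,C,E,F,G,H} → run E
t=9: ready={A,B,C,E,F,G,H} → run E
t=10: ready={A,B,C,E,F,G,H} → run E
t=11: ready={A,B,C,E,F,G,H} → run E
t=12: ready={A,B,C,F,G,H} → run C
t=13: ready={A,B,C,F,G,H} → run C
t=14: ready={A,B,C,F,G,H} → run C
t=15: ready={A,B,C,F,G,H} → run C
t=16: ready={A,B,F,G,H} → run G
t=17: ready={A,B,F,G,H} → run G
t=18: ready={A,B,F,G,H} → run G
t=19: ready={A,B,F,G,H} → run G
t=20: ready={A,B,F,H} → run A
t=21: ready={A,B,F,H} → run A
t=22: ready={A,B,F,H} → run A
t=23: ready={A,B,F,H} → run A
t=24: ready={A,B,F,H} → run A
t=25: ready={A,B,F,H} → run A
t=26: ready={B,F,H} → run B
t=27: ready={B,F,H} → run B
t=28: ready={B,F,H} → run B
t=29: ready={B,F,H} → run B
t=30: ready={B,F,H} → run B
t=31: ready={B,F,H} → run B
t=32: ready={B,F,H} → run B
t=33: ready={F,H} → run F
t=34: ready={F,H} → run F
t=35: ready={F,H} → run F
t=36: ready={F,H} → run F
t=37: ready={F,H} → run F
t=38: ready={F,H} → run F
t=39: ready={F,H} → run F
t=40: ready={F,H} → run F
t=41: ready={H} → run H
t=42: ready={H} → run H
t=43: ready={H} → run H
t=44: (idle)
t=45: (idle)
t=46: (idle)
t=47: (idle)
t=48: (idle)
t=49: (idle)

running at tick 42 = H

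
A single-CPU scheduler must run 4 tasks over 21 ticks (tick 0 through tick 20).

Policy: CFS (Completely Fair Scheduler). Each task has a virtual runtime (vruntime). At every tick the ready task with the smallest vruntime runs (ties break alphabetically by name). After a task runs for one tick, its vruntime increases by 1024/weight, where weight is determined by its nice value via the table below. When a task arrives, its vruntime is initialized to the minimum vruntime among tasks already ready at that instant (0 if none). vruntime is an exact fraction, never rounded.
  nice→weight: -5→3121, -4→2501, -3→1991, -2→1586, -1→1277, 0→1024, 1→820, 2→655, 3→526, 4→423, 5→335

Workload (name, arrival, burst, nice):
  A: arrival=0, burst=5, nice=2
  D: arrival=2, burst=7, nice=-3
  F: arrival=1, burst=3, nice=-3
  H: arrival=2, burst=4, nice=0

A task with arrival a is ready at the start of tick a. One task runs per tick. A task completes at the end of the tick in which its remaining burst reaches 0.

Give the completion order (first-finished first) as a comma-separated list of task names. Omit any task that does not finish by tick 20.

completion order = F, H, D, A

t=0: vr[A=0] → run A
t=1: vr[A=1024/655 F=1024/655] → run A
t=2: vr[A=2048/655 D=1024/655 F=1024/655 H=1024/655] → run D
t=3: vr[A=2048/655 D=2709504/1304105 F=1024/655 H=1024/655] → run F
t=4: vr[A=2048/655 D=2709504/1304105 F=2709504/1304105 H=1024/655] → run H
t=5: vr[A=2048/655 D=2709504/1304105 F=2709504/1304105 H=1679/655] → run D
t=6: vr[A=2048/655 D=3380224/1304105 F=2709504/1304105 H=1679/655] → run F
t=7: vr[A=2048/655 D=3380224/1304105 F=3380224/1304105 H=1679/655] → run H
t=8: vr[A=2048/655 D=3380224/1304105 F=3380224/1304105 H=2334/655] → run D
t=9: vr[A=2048/655 D=4050944/1304105 F=3380224/1304105 H=2334/655] → run F
t=10: vr[A=2048/655 D=4050944/1304105 H=2334/655] → run D
t=11: vr[A=2048/655 D=4721664/1304105 H=2334/655] → run A
t=12: vr[A=3072/655 D=4721664/1304105 H=2334/655] → run H
t=13: vr[A=3072/655 D=4721664/1304105 H=2989/655] → run D
t=14: vr[A=3072/655 D=5392384/1304105 H=2989/655] → run D
t=15: vr[A=3072/655 D=6063104/1304105 H=2989/655] → run H
t=16: vr[A=3072/655 D=6063104/1304105] → run D
t=17: vr[A=3072/655] → run A
t=18: vr[A=4096/655] → run A
t=19: (idle)
t=20: (idle)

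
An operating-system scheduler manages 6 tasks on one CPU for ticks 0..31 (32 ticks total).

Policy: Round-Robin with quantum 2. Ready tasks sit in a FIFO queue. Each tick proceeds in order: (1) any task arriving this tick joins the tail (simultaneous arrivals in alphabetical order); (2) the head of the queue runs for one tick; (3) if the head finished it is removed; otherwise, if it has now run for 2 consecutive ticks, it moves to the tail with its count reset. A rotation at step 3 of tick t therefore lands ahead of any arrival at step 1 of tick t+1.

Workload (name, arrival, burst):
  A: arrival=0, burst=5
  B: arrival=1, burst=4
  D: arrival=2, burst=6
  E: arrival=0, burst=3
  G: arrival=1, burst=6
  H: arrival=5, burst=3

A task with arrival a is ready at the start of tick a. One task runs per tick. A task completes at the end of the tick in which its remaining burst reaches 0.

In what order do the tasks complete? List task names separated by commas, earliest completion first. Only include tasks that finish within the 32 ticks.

completion order = E, B, A, H, G, D

t=0: queue=[A,E] q_used=0 → run A
t=1: queue=[A,E,B,G] q_used=1 → run A
t=2: queue=[E,B,G,A,D] q_used=0 → run E
t=3: queue=[E,B,G,A,D] q_used=1 → run E
t=4: queue=[B,G,A,D,E] q_used=0 → run B
t=5: queue=[B,G,A,D,E,H] q_used=1 → run B
t=6: queue=[G,A,D,E,H,B] q_used=0 → run G
t=7: queue=[G,A,D,E,H,B] q_used=1 → run G
t=8: queue=[A,D,E,H,B,G] q_used=0 → run A
t=9: queue=[A,D,E,H,B,G] q_used=1 → run A
t=10: queue=[D,E,H,B,G,A] q_used=0 → run D
t=11: queue=[D,E,H,B,G,A] q_used=1 → run D
t=12: queue=[E,H,B,G,A,D] q_used=0 → run E
t=13: queue=[H,B,G,A,D] q_used=0 → run H
t=14: queue=[H,B,G,A,D] q_used=1 → run H
t=15: queue=[B,G,A,D,H] q_used=0 → run B
t=16: queue=[B,G,A,D,H] q_used=1 → run B
t=17: queue=[G,A,D,H] q_used=0 → run G
t=18: queue=[G,A,D,H] q_used=1 → run G
t=19: queue=[A,D,H,G] q_used=0 → run A
t=20: queue=[D,H,G] q_used=0 → run D
t=21: queue=[D,H,G] q_used=1 → run D
t=22: queue=[H,G,D] q_used=0 → run H
t=23: queue=[G,D] q_used=0 → run G
t=24: queue=[G,D] q_used=1 → run G
t=25: queue=[D] q_used=0 → run D
t=26: queue=[D] q_used=1 → run D
t=27: (idle)
t=28: (idle)
t=29: (idle)
t=30: (idle)
t=31: (idle)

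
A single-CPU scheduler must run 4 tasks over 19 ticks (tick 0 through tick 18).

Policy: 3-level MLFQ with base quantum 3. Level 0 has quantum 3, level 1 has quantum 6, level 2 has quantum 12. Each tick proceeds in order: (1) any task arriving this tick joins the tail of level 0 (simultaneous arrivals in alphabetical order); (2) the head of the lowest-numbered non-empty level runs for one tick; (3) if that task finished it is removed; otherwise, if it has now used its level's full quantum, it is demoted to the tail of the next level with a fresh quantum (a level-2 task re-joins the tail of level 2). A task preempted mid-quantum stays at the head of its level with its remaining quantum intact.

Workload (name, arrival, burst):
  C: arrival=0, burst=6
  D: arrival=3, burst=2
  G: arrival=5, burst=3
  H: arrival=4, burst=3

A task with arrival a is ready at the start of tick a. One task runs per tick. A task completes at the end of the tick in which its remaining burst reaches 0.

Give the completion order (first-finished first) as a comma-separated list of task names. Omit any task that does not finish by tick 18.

t=0: L0/L1/L2 = C/-/- → run C
t=1: L0/L1/L2 = C/-/- → run C
t=2: L0/L1/L2 = C/-/- → run C
t=3: L0/L1/L2 = D/C/- → run D
t=4: L0/L1/L2 = DH/C/- → run D
t=5: L0/L1/L2 = HG/C/- → run H
t=6: L0/L1/L2 = HG/C/- → run H
t=7: L0/L1/L2 = HG/C/- → run H
t=8: L0/L1/L2 = G/C/- → run G
t=9: L0/L1/L2 = G/C/- → run G
t=10: L0/L1/L2 = G/C/- → run G
t=11: L0/L1/L2 = -/C/- → run C
t=12: L0/L1/L2 = -/C/- → run C
t=13: L0/L1/L2 = -/C/- → run C
t=14: (idle)
t=15: (idle)
t=16: (idle)
t=17: (idle)
t=18: (idle)

completion order = D, H, G, C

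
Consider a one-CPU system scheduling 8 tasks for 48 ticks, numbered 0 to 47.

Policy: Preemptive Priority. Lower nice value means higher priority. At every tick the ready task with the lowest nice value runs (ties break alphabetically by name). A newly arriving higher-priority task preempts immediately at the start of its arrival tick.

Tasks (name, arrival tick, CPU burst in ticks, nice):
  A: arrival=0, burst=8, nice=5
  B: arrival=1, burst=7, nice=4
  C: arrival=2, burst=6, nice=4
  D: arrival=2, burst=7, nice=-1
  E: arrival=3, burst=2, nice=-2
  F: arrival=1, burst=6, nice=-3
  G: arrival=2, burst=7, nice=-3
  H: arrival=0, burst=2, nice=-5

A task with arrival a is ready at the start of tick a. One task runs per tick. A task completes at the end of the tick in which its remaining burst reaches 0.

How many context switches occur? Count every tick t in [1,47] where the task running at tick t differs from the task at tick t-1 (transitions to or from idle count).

context switches = 8

t=0: ready={A,H} → run H
t=1: ready={A,B,F,H} → run H
t=2: ready={A,B,C,D,F,G} → run F
t=3: ready={A,B,C,D,E,F,G} → run F
t=4: ready={A,B,C,D,E,F,G} → run F
t=5: ready={A,B,C,D,E,F,G} → run F
t=6: ready={A,B,C,D,E,F,G} → run F
t=7: ready={A,B,C,D,E,F,G} → run F
t=8: ready={A,B,C,D,E,G} → run G
t=9: ready={A,B,C,D,E,G} → run G
t=10: ready={A,B,C,D,E,G} → run G
t=11: ready={A,B,C,D,E,G} → run G
t=12: ready={A,B,C,D,E,G} → run G
t=13: ready={A,B,C,D,E,G} → run G
t=14: ready={A,B,C,D,E,G} → run G
t=15: ready={A,B,C,D,E} → run E
t=16: ready={A,B,C,D,E} → run E
t=17: ready={A,B,C,D} → run D
t=18: ready={A,B,C,D} → run D
t=19: ready={A,B,C,D} → run D
t=20: ready={A,B,C,D} → run D
t=21: ready={A,B,C,D} → run D
t=22: ready={A,B,C,D} → run D
t=23: ready={A,B,C,D} → run D
t=24: ready={A,B,C} → run B
t=25: ready={A,B,C} → run B
t=26: ready={A,B,C} → run B
t=27: ready={A,B,C} → run B
t=28: ready={A,B,C} → run B
t=29: ready={A,B,C} → run B
t=30: ready={A,B,C} → run B
t=31: ready={A,C} → run C
t=32: ready={A,C} → run C
t=33: ready={A,C} → run C
t=34: ready={A,C} → run C
t=35: ready={A,C} → run C
t=36: ready={A,C} → run C
t=37: ready={A} → run A
t=38: ready={A} → run A
t=39: ready={A} → run A
t=40: ready={A} → run A
t=41: ready={A} → run A
t=42: ready={A} → run A
t=43: ready={A} → run A
t=44: ready={A} → run A
t=45: (idle)
t=46: (idle)
t=47: (idle)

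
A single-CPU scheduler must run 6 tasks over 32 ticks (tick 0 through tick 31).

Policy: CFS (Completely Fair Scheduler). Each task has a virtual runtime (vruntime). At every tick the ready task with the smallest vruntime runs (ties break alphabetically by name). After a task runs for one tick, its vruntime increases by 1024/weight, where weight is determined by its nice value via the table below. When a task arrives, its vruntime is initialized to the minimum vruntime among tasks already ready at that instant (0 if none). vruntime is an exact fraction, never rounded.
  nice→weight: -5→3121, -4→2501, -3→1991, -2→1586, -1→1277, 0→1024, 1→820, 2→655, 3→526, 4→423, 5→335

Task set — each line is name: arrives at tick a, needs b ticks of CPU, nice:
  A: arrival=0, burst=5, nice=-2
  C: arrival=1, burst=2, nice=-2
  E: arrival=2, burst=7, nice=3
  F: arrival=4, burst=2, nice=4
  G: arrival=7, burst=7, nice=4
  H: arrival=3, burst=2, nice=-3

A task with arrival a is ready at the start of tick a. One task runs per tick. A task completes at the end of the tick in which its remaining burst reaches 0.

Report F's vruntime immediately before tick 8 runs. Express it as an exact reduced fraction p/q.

vruntime(F, start of tick 8) = 1028608/335439

t=0: vr[A=0] → run A
t=1: vr[A=512/793 C=512/793] → run A
t=2: vr[A=1024/793 C=512/793 E=512/793] → run C
t=3: vr[A=1024/793 C=1024/793 E=512/793 H=512/793] → run E
t=4: vr[A=1024/793 C=1024/793 E=540672/208559 F=512/793 H=512/793] → run F
t=5: vr[A=1024/793 C=1024/793 E=540672/208559 F=1028608/335439 H=512/793] → run H
t=6: vr[A=1024/793 C=1024/793 E=540672/208559 F=1028608/335439 H=1831424/1578863] → run H
t=7: vr[A=1024/793 C=1024/793 E=540672/208559 F=1028608/335439 G=1024/793] → run A
t=8: vr[A=1536/793 C=1024/793 E=540672/208559 F=1028608/335439 G=1024/793] → run C
t=9: vr[A=1536/793 E=540672/208559 F=1028608/335439 G=1024/793] → run G
t=10: vr[A=1536/793 E=540672/208559 F=1028608/335439 G=1245184/335439] → run A
t=11: vr[A=2048/793 E=540672/208559 F=1028608/335439 G=1245184/335439] → run A
t=12: vr[E=540672/208559 F=1028608/335439 G=1245184/335439] → run E
t=13: vr[E=946688/208559 F=1028608/335439 G=1245184/335439] → run F
t=14: vr[E=946688/208559 G=1245184/335439] → run G
t=15: vr[E=946688/208559 G=2057216/335439] → run E
t=16: vr[E=1352704/208559 G=2057216/335439] → run G
t=17: vr[E=1352704/208559 G=956416/111813] → run E
t=18: vr[E=1758720/208559 G=956416/111813] → run E
t=19: vr[E=2164736/208559 G=956416/111813] → run G
t=20: vr[E=2164736/208559 G=3681280/335439] → run E
t=21: vr[E=2570752/208559 G=3681280/335439] → run G
t=22: vr[E=2570752/208559 G=4493312/335439] → run E
t=23: vr[G=4493312/335439] → run G
t=24: vr[G=1768448/111813] → run G
t=25: (idle)
t=26: (idle)
t=27: (idle)
t=28: (idle)
t=29: (idle)
t=30: (idle)
t=31: (idle)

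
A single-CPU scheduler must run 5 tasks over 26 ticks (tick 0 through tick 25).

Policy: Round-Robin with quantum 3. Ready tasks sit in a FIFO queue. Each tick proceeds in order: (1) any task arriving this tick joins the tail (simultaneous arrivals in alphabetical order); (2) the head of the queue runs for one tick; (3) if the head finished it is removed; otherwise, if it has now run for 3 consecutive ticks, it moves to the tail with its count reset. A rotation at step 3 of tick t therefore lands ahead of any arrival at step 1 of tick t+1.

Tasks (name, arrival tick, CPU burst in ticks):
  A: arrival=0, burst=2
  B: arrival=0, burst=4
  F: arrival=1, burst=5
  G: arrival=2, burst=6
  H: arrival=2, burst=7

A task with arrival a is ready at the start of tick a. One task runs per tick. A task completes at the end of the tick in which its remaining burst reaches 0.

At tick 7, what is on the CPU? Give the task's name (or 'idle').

t=0: queue=[A,B] q_used=0 → run A
t=1: queue=[A,B,F] q_used=1 → run A
t=2: queue=[B,F,G,H] q_used=0 → run B
t=3: queue=[B,F,G,H] q_used=1 → run B
t=4: queue=[B,F,G,H] q_used=2 → run B
t=5: queue=[F,G,H,B] q_used=0 → run F
t=6: queue=[F,G,H,B] q_used=1 → run F
t=7: queue=[F,G,H,B] q_used=2 → run F
t=8: queue=[G,H,B,F] q_used=0 → run G
t=9: queue=[G,H,B,F] q_used=1 → run G
t=10: queue=[G,H,B,F] q_used=2 → run G
t=11: queue=[H,B,F,G] q_used=0 → run H
t=12: queue=[H,B,F,G] q_used=1 → run H
t=13: queue=[H,B,F,G] q_used=2 → run H
t=14: queue=[B,F,G,H] q_used=0 → run B
t=15: queue=[F,G,H] q_used=0 → run F
t=16: queue=[F,G,H] q_used=1 → run F
t=17: queue=[G,H] q_used=0 → run G
t=18: queue=[G,H] q_used=1 → run G
t=19: queue=[G,H] q_used=2 → run G
t=20: queue=[H] q_used=0 → run H
t=21: queue=[H] q_used=1 → run H
t=22: queue=[H] q_used=2 → run H
t=23: queue=[H] q_used=0 → run H
t=24: (idle)
t=25: (idle)

running at tick 7 = F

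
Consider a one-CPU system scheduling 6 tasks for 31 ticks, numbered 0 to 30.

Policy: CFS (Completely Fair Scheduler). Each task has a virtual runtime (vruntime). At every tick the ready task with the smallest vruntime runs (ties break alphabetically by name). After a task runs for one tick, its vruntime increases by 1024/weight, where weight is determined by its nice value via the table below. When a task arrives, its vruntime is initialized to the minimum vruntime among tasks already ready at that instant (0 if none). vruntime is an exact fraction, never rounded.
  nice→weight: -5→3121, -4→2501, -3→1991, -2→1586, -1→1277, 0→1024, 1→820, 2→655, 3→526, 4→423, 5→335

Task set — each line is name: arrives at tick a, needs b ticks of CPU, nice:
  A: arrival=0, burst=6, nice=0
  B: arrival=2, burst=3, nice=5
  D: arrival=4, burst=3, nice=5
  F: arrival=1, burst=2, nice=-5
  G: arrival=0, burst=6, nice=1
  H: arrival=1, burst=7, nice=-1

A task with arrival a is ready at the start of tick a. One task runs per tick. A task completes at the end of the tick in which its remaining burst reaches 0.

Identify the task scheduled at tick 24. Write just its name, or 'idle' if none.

running at tick 24 = B

t=0: vr[A=0 G=0] → run A
t=1: vr[A=1 F=0 G=0 H=0] → run F
t=2: vr[A=1 B=0 F=1024/3121 G=0 H=0] → run B
t=3: vr[A=1 B=1024/335 F=1024/3121 G=0 H=0] → run G
t=4: vr[A=1 B=1024/335 D=0 F=1024/3121 G=256/205 H=0] → run D
t=5: vr[A=1 B=1024/335 D=1024/335 F=1024/3121 G=256/205 H=0] → run H
t=6: vr[A=1 B=1024/335 D=1024/335 F=1024/3121 G=256/205 H=1024/1277] → run F
t=7: vr[A=1 B=1024/335 D=1024/335 G=256/205 H=1024/1277] → run H
t=8: vr[A=1 B=1024/335 D=1024/335 G=256/205 H=2048/1277] → run A
t=9: vr[A=2 B=1024/335 D=1024/335 G=256/205 H=2048/1277] → run G
t=10: vr[A=2 B=1024/335 D=1024/335 G=512/205 H=2048/1277] → run H
t=11: vr[A=2 B=1024/335 D=1024/335 G=512/205 H=3072/1277] → run A
t=12: vr[A=3 B=1024/335 D=1024/335 G=512/205 H=3072/1277] → run H
t=13: vr[A=3 B=1024/335 D=1024/335 G=512/205 H=4096/1277] → run G
t=14: vr[A=3 B=1024/335 D=1024/335 G=768/205 H=4096/1277] → run A
t=15: vr[A=4 B=1024/335 D=1024/335 G=768/205 H=4096/1277] → run B
t=16: vr[A=4 B=2048/335 D=1024/335 G=768/205 H=4096/1277] → run D
t=17: vr[A=4 B=2048/335 D=2048/335 G=768/205 H=4096/1277] → run H
t=18: vr[A=4 B=2048/335 D=2048/335 G=768/205 H=5120/1277] → run G
t=19: vr[A=4 B=2048/335 D=2048/335 G=1024/205 H=5120/1277] → run A
t=20: vr[A=5 B=2048/335 D=2048/335 G=1024/205 H=5120/1277] → run H
t=21: vr[A=5 B=2048/335 D=2048/335 G=1024/205 H=6144/1277] → run H
t=22: vr[A=5 B=2048/335 D=2048/335 G=1024/205] → run G
t=23: vr[A=5 B=2048/335 D=2048/335 G=256/41] → run A
t=24: vr[B=2048/335 D=2048/335 G=256/41] → run B
t=25: vr[D=2048/335 G=256/41] → run D
t=26: vr[G=256/41] → run G
t=27: (idle)
t=28: (idle)
t=29: (idle)
t=30: (idle)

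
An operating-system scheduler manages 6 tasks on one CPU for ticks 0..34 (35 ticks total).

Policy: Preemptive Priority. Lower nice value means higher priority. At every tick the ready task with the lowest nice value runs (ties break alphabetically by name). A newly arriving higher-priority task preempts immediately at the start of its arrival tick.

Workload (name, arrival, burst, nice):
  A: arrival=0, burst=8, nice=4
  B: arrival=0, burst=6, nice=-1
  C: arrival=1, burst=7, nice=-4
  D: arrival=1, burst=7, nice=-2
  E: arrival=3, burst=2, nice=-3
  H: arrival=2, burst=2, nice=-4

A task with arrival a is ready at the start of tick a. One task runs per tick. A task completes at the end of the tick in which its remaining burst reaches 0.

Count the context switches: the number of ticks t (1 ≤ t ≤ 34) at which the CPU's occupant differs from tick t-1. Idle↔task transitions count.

t=0: ready={A,B} → run B
t=1: ready={A,B,C,D} → run C
t=2: ready={A,B,C,D,H} → run C
t=3: ready={A,B,C,D,E,H} → run C
t=4: ready={A,B,C,D,E,H} → run C
t=5: ready={A,B,C,D,E,H} → run C
t=6: ready={A,B,C,D,E,H} → run C
t=7: ready={A,B,C,D,E,H} → run C
t=8: ready={A,B,D,E,H} → run H
t=9: ready={A,B,D,E,H} → run H
t=10: ready={A,B,D,E} → run E
t=11: ready={A,B,D,E} → run E
t=12: ready={A,B,D} → run D
t=13: ready={A,B,D} → run D
t=14: ready={A,B,D} → run D
t=15: ready={A,B,D} → run D
t=16: ready={A,B,D} → run D
t=17: ready={A,B,D} → run D
t=18: ready={A,B,D} → run D
t=19: ready={A,B} → run B
t=20: ready={A,B} → run B
t=21: ready={A,B} → run B
t=22: ready={A,B} → run B
t=23: ready={A,B} → run B
t=24: ready={A} → run A
t=25: ready={A} → run A
t=26: ready={A} → run A
t=27: ready={A} → run A
t=28: ready={A} → run A
t=29: ready={A} → run A
t=30: ready={A} → run A
t=31: ready={A} → run A
t=32: (idle)
t=33: (idle)
t=34: (idle)

context switches = 7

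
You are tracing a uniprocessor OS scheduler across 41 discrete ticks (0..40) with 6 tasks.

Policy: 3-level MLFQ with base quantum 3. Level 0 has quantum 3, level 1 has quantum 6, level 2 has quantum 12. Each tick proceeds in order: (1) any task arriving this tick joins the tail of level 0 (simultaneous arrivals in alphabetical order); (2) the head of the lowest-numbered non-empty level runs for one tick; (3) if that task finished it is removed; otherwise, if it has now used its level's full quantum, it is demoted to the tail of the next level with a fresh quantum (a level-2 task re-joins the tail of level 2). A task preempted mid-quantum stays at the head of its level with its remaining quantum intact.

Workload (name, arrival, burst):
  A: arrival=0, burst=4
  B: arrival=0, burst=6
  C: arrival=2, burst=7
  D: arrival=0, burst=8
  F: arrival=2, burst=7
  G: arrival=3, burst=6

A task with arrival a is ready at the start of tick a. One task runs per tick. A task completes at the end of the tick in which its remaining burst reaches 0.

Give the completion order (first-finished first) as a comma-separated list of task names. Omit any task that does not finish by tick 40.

completion order = A, B, D, C, F, G

t=0: L0/L1/L2 = ABD/-/- → run A
t=1: L0/L1/L2 = ABD/-/- → run A
t=2: L0/L1/L2 = ABDCF/-/- → run A
t=3: L0/L1/L2 = BDCFG/A/- → run B
t=4: L0/L1/L2 = BDCFG/A/- → run B
t=5: L0/L1/L2 = BDCFG/A/- → run B
t=6: L0/L1/L2 = DCFG/AB/- → run D
t=7: L0/L1/L2 = DCFG/AB/- → run D
t=8: L0/L1/L2 = DCFG/AB/- → run D
t=9: L0/L1/L2 = CFG/ABD/- → run C
t=10: L0/L1/L2 = CFG/ABD/- → run C
t=11: L0/L1/L2 = CFG/ABD/- → run C
t=12: L0/L1/L2 = FG/ABDC/- → run F
t=13: L0/L1/L2 = FG/ABDC/- → run F
t=14: L0/L1/L2 = FG/ABDC/- → run F
t=15: L0/L1/L2 = G/ABDCF/- → run G
t=16: L0/L1/L2 = G/ABDCF/- → run G
t=17: L0/L1/L2 = G/ABDCF/- → run G
t=18: L0/L1/L2 = -/ABDCFG/- → run A
t=19: L0/L1/L2 = -/BDCFG/- → run B
t=20: L0/L1/L2 = -/BDCFG/- → run B
t=21: L0/L1/L2 = -/BDCFG/- → run B
t=22: L0/L1/L2 = -/DCFG/- → run D
t=23: L0/L1/L2 = -/DCFG/- → run D
t=24: L0/L1/L2 = -/DCFG/- → run D
t=25: L0/L1/L2 = -/DCFG/- → run D
t=26: L0/L1/L2 = -/DCFG/- → run D
t=27: L0/L1/L2 = -/CFG/- → run C
t=28: L0/L1/L2 = -/CFG/- → run C
t=29: L0/L1/L2 = -/CFG/- → run C
t=30: L0/L1/L2 = -/CFG/- → run C
t=31: L0/L1/L2 = -/FG/- → run F
t=32: L0/L1/L2 = -/FG/- → run F
t=33: L0/L1/L2 = -/FG/- → run F
t=34: L0/L1/L2 = -/FG/- → run F
t=35: L0/L1/L2 = -/G/- → run G
t=36: L0/L1/L2 = -/G/- → run G
t=37: L0/L1/L2 = -/G/- → run G
t=38: (idle)
t=39: (idle)
t=40: (idle)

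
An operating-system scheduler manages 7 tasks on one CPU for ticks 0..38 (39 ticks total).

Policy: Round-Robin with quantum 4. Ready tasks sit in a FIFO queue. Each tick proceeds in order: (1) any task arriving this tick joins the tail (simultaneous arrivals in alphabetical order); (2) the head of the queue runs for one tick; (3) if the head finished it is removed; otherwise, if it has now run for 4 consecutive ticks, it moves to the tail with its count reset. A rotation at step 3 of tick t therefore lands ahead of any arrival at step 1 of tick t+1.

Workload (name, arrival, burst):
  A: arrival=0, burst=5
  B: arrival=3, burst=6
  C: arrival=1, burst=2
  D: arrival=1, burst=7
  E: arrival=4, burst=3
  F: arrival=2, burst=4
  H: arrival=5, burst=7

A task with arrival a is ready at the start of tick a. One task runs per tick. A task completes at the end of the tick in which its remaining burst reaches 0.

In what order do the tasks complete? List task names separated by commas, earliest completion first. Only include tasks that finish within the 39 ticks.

t=0: queue=[A] q_used=0 → run A
t=1: queue=[A,C,D] q_used=1 → run A
t=2: queue=[A,C,D,F] q_used=2 → run A
t=3: queue=[A,C,D,F,B] q_used=3 → run A
t=4: queue=[C,D,F,B,A,E] q_used=0 → run C
t=5: queue=[C,D,F,B,A,E,H] q_used=1 → run C
t=6: queue=[D,F,B,A,E,H] q_used=0 → run D
t=7: queue=[D,F,B,A,E,H] q_used=1 → run D
t=8: queue=[D,F,B,A,E,H] q_used=2 → run D
t=9: queue=[D,F,B,A,E,H] q_used=3 → run D
t=10: queue=[F,B,A,E,H,D] q_used=0 → run F
t=11: queue=[F,B,A,E,H,D] q_used=1 → run F
t=12: queue=[F,B,A,E,H,D] q_used=2 → run F
t=13: queue=[F,B,A,E,H,D] q_used=3 → run F
t=14: queue=[B,A,E,H,D] q_used=0 → run B
t=15: queue=[B,A,E,H,D] q_used=1 → run B
t=16: queue=[B,A,E,H,D] q_used=2 → run B
t=17: queue=[B,A,E,H,D] q_used=3 → run B
t=18: queue=[A,E,H,D,B] q_used=0 → run A
t=19: queue=[E,H,D,B] q_used=0 → run E
t=20: queue=[E,H,D,B] q_used=1 → run E
t=21: queue=[E,H,D,B] q_used=2 → run E
t=22: queue=[H,D,B] q_used=0 → run H
t=23: queue=[H,D,B] q_used=1 → run H
t=24: queue=[H,D,B] q_used=2 → run H
t=25: queue=[H,D,B] q_used=3 → run H
t=26: queue=[D,B,H] q_used=0 → run D
t=27: queue=[D,B,H] q_used=1 → run D
t=28: queue=[D,B,H] q_used=2 → run D
t=29: queue=[B,H] q_used=0 → run B
t=30: queue=[B,H] q_used=1 → run B
t=31: queue=[H] q_used=0 → run H
t=32: queue=[H] q_used=1 → run H
t=33: queue=[H] q_used=2 → run H
t=34: (idle)
t=35: (idle)
t=36: (idle)
t=37: (idle)
t=38: (idle)

completion order = C, F, A, E, D, B, H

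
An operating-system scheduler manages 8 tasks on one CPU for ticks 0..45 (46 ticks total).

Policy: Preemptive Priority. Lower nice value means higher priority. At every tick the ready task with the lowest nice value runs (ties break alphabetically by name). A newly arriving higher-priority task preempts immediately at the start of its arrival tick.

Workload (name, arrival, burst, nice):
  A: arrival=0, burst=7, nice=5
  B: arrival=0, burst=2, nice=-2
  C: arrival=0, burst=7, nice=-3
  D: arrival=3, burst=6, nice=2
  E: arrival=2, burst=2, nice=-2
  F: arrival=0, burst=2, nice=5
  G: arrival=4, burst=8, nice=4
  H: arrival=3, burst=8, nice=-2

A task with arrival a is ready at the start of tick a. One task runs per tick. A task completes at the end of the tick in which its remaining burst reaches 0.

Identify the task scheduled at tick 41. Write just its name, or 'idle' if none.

t=0: ready={A,B,C,F} → run C
t=1: ready={A,B,C,F} → run C
t=2: ready={A,B,C,E,F} → run C
t=3: ready={A,B,C,D,E,F,H} → run C
t=4: ready={A,B,C,D,E,F,G,H} → run C
t=5: ready={A,B,C,D,E,F,G,H} → run C
t=6: ready={A,B,C,D,E,F,G,H} → run C
t=7: ready={A,B,D,E,F,G,H} → run B
t=8: ready={A,B,D,E,F,G,H} → run B
t=9: ready={A,D,E,F,G,H} → run E
t=10: ready={A,D,E,F,G,H} → run E
t=11: ready={A,D,F,G,H} → run H
t=12: ready={A,D,F,G,H} → run H
t=13: ready={A,D,F,G,H} → run H
t=14: ready={A,D,F,G,H} → run H
t=15: ready={A,D,F,G,H} → run H
t=16: ready={A,D,F,G,H} → run H
t=17: ready={A,D,F,G,H} → run H
t=18: ready={A,D,F,G,H} → run H
t=19: ready={A,D,F,G} → run D
t=20: ready={A,D,F,G} → run D
t=21: ready={A,D,F,G} → run D
t=22: ready={A,D,F,G} → run D
t=23: ready={A,D,F,G} → run D
t=24: ready={A,D,F,G} → run D
t=25: ready={A,F,G} → run G
t=26: ready={A,F,G} → run G
t=27: ready={A,F,G} → run G
t=28: ready={A,F,G} → run G
t=29: ready={A,F,G} → run G
t=30: ready={A,F,G} → run G
t=31: ready={A,F,G} → run G
t=32: ready={A,F,G} → run G
t=33: ready={A,F} → run A
t=34: ready={A,F} → run A
t=35: ready={A,F} → run A
t=36: ready={A,F} → run A
t=37: ready={A,F} → run A
t=38: ready={A,F} → run A
t=39: ready={A,F} → run A
t=40: ready={F} → run F
t=41: ready={F} → run F
t=42: (idle)
t=43: (idle)
t=44: (idle)
t=45: (idle)

running at tick 41 = F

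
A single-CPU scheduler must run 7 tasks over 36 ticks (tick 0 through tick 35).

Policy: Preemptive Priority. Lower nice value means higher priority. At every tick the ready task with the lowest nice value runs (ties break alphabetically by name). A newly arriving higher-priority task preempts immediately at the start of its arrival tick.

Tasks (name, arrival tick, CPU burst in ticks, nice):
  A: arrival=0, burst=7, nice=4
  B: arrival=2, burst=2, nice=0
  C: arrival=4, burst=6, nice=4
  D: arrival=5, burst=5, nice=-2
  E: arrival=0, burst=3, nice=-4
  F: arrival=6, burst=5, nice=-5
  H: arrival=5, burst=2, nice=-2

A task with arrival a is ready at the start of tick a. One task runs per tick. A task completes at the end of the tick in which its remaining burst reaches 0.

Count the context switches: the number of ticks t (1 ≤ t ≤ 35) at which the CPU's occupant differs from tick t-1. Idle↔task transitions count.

context switches = 8

t=0: ready={A,E} → run E
t=1: ready={A,E} → run E
t=2: ready={A,B,E} → run E
t=3: ready={A,B} → run B
t=4: ready={A,B,C} → run B
t=5: ready={A,C,D,H} → run D
t=6: ready={A,C,D,F,H} → run F
t=7: ready={A,C,D,F,H} → run F
t=8: ready={A,C,D,F,H} → run F
t=9: ready={A,C,D,F,H} → run F
t=10: ready={A,C,D,F,H} → run F
t=11: ready={A,C,D,H} → run D
t=12: ready={A,C,D,H} → run D
t=13: ready={A,C,D,H} → run D
t=14: ready={A,C,D,H} → run D
t=15: ready={A,C,H} → run H
t=16: ready={A,C,H} → run H
t=17: ready={A,C} → run A
t=18: ready={A,C} → run A
t=19: ready={A,C} → run A
t=20: ready={A,C} → run A
t=21: ready={A,C} → run A
t=22: ready={A,C} → run A
t=23: ready={A,C} → run A
t=24: ready={C} → run C
t=25: ready={C} → run C
t=26: ready={C} → run C
t=27: ready={C} → run C
t=28: ready={C} → run C
t=29: ready={C} → run C
t=30: (idle)
t=31: (idle)
t=32: (idle)
t=33: (idle)
t=34: (idle)
t=35: (idle)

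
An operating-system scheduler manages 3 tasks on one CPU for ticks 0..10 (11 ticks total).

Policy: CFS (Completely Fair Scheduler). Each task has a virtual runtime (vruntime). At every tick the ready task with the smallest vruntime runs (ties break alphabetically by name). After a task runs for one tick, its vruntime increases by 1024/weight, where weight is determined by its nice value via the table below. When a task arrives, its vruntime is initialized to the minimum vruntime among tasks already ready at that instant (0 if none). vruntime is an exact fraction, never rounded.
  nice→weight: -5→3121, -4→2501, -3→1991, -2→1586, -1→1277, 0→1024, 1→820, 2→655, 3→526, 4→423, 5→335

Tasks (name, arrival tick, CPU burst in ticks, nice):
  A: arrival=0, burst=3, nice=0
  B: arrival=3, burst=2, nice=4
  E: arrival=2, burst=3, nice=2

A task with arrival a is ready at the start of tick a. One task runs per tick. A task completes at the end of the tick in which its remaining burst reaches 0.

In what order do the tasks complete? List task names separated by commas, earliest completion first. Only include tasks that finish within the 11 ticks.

t=0: vr[A=0] → run A
t=1: vr[A=1] → run A
t=2: vr[A=2 E=2] → run A
t=3: vr[B=2 E=2] → run B
t=4: vr[B=1870/423 E=2] → run E
t=5: vr[B=1870/423 E=2334/655] → run E
t=6: vr[B=1870/423 E=3358/655] → run B
t=7: vr[E=3358/655] → run E
t=8: (idle)
t=9: (idle)
t=10: (idle)

completion order = A, B, E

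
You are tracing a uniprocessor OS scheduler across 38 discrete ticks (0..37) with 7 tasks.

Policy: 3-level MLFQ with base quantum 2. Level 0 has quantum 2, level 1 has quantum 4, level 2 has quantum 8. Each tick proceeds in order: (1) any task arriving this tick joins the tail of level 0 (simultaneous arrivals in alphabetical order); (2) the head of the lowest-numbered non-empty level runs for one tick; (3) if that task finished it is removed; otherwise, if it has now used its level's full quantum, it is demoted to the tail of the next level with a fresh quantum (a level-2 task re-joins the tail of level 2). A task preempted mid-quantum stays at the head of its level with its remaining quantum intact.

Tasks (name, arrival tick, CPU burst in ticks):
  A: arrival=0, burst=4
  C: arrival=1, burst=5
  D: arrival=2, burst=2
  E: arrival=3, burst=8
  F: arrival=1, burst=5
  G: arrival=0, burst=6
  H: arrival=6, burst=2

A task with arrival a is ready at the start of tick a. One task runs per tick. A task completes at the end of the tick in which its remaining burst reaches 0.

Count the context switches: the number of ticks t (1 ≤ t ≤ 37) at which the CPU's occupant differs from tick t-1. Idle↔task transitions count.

t=0: L0/L1/L2 = AG/-/- → run A
t=1: L0/L1/L2 = AGCF/-/- → run A
t=2: L0/L1/L2 = GCFD/A/- → run G
t=3: L0/L1/L2 = GCFDE/A/- → run G
t=4: L0/L1/L2 = CFDE/AG/- → run C
t=5: L0/L1/L2 = CFDE/AG/- → run C
t=6: L0/L1/L2 = FDEH/AGC/- → run F
t=7: L0/L1/L2 = FDEH/AGC/- → run F
t=8: L0/L1/L2 = DEH/AGCF/- → run D
t=9: L0/L1/L2 = DEH/AGCF/- → run D
t=10: L0/L1/L2 = EH/AGCF/- → run E
t=11: L0/L1/L2 = EH/AGCF/- → run E
t=12: L0/L1/L2 = H/AGCFE/- → run H
t=13: L0/L1/L2 = H/AGCFE/- → run H
t=14: L0/L1/L2 = -/AGCFE/- → run A
t=15: L0/L1/L2 = -/AGCFE/- → run A
t=16: L0/L1/L2 = -/GCFE/- → run G
t=17: L0/L1/L2 = -/GCFE/- → run G
t=18: L0/L1/L2 = -/GCFE/- → run G
t=19: L0/L1/L2 = -/GCFE/- → run G
t=20: L0/L1/L2 = -/CFE/- → run C
t=21: L0/L1/L2 = -/CFE/- → run C
t=22: L0/L1/L2 = -/CFE/- → run C
t=23: L0/L1/L2 = -/FE/- → run F
t=24: L0/L1/L2 = -/FE/- → run F
t=25: L0/L1/L2 = -/FE/- → run F
t=26: L0/L1/L2 = -/E/- → run E
t=27: L0/L1/L2 = -/E/- → run E
t=28: L0/L1/L2 = -/E/- → run E
t=29: L0/L1/L2 = -/E/- → run E
t=30: L0/L1/L2 = -/-/E → run E
t=31: L0/L1/L2 = -/-/E → run E
t=32: (idle)
t=33: (idle)
t=34: (idle)
t=35: (idle)
t=36: (idle)
t=37: (idle)

context switches = 12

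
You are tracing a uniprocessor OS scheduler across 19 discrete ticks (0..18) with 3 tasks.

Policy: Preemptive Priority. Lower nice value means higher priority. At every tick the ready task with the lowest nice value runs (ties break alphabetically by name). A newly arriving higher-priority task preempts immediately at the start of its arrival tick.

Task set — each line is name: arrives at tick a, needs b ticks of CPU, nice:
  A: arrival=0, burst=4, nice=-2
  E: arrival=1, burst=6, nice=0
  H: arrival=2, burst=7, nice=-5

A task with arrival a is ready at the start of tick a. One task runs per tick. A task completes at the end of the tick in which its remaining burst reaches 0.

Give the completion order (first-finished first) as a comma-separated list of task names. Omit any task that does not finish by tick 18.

completion order = H, A, E

t=0: ready={A} → run A
t=1: ready={A,E} → run A
t=2: ready={A,E,H} → run H
t=3: ready={A,E,H} → run H
t=4: ready={A,E,H} → run H
t=5: ready={A,E,H} → run H
t=6: ready={A,E,H} → run H
t=7: ready={A,E,H} → run H
t=8: ready={A,E,H} → run H
t=9: ready={A,E} → run A
t=10: ready={A,E} → run A
t=11: ready={E} → run E
t=12: ready={E} → run E
t=13: ready={E} → run E
t=14: ready={E} → run E
t=15: ready={E} → run E
t=16: ready={E} → run E
t=17: (idle)
t=18: (idle)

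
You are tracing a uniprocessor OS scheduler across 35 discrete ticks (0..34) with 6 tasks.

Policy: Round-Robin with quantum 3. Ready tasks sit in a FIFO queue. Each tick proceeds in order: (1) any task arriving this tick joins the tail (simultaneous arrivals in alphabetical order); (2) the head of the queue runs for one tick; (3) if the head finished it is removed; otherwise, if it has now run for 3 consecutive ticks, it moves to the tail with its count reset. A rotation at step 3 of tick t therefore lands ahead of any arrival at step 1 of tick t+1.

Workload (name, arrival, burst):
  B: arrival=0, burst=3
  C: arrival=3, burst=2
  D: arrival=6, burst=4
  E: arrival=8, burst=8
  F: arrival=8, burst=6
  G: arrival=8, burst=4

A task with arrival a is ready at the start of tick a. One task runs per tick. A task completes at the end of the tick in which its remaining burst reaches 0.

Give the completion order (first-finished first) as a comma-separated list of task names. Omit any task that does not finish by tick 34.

t=0: queue=[B] q_used=0 → run B
t=1: queue=[B] q_used=1 → run B
t=2: queue=[B] q_used=2 → run B
t=3: queue=[C] q_used=0 → run C
t=4: queue=[C] q_used=1 → run C
t=5: (idle)
t=6: queue=[D] q_used=0 → run D
t=7: queue=[D] q_used=1 → run D
t=8: queue=[D,E,F,G] q_used=2 → run D
t=9: queue=[E,F,G,D] q_used=0 → run E
t=10: queue=[E,F,G,D] q_used=1 → run E
t=11: queue=[E,F,G,D] q_used=2 → run E
t=12: queue=[F,G,D,E] q_used=0 → run F
t=13: queue=[F,G,D,E] q_used=1 → run F
t=14: queue=[F,G,D,E] q_used=2 → run F
t=15: queue=[G,D,E,F] q_used=0 → run G
t=16: queue=[G,D,E,F] q_used=1 → run G
t=17: queue=[G,D,E,F] q_used=2 → run G
t=18: queue=[D,E,F,G] q_used=0 → run D
t=19: queue=[E,F,G] q_used=0 → run E
t=20: queue=[E,F,G] q_used=1 → run E
t=21: queue=[E,F,G] q_used=2 → run E
t=22: queue=[F,G,E] q_used=0 → run F
t=23: queue=[F,G,E] q_used=1 → run F
t=24: queue=[F,G,E] q_used=2 → run F
t=25: queue=[G,E] q_used=0 → run G
t=26: queue=[E] q_used=0 → run E
t=27: queue=[E] q_used=1 → run E
t=28: (idle)
t=29: (idle)
t=30: (idle)
t=31: (idle)
t=32: (idle)
t=33: (idle)
t=34: (idle)

completion order = B, C, D, F, G, E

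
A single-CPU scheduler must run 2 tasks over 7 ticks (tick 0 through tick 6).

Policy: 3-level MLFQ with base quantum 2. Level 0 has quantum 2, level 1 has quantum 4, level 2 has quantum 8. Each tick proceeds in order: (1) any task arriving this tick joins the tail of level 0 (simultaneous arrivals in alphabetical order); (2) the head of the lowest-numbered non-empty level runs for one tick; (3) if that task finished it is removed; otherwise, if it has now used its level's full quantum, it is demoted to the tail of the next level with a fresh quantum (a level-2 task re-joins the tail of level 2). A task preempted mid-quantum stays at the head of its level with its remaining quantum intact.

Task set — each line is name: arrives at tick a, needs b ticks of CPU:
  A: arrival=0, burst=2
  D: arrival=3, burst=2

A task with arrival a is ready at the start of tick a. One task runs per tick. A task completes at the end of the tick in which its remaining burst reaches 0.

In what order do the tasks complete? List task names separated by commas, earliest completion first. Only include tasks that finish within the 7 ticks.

completion order = A, D

t=0: L0/L1/L2 = A/-/- → run A
t=1: L0/L1/L2 = A/-/- → run A
t=2: (idle)
t=3: L0/L1/L2 = D/-/- → run D
t=4: L0/L1/L2 = D/-/- → run D
t=5: (idle)
t=6: (idle)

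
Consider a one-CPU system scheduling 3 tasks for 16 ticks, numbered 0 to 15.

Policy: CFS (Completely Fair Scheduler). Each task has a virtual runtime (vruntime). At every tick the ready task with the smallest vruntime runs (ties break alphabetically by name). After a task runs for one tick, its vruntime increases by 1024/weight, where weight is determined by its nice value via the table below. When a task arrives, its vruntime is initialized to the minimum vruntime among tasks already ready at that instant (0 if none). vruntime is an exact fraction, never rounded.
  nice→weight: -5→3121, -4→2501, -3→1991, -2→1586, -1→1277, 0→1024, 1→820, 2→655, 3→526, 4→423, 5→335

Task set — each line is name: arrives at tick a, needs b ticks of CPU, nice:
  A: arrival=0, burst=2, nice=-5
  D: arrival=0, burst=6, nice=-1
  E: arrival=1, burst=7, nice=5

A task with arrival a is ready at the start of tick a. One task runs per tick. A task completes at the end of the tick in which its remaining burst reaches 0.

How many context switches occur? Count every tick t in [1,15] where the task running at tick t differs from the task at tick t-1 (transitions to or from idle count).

context switches = 8

t=0: vr[A=0 D=0] → run A
t=1: vr[A=1024/3121 D=0 E=0] → run D
t=2: vr[A=1024/3121 D=1024/1277 E=0] → run E
t=3: vr[A=1024/3121 D=1024/1277 E=1024/335] → run A
t=4: vr[D=1024/1277 E=1024/335] → run D
t=5: vr[D=2048/1277 E=1024/335] → run D
t=6: vr[D=3072/1277 E=1024/335] → run D
t=7: vr[D=4096/1277 E=1024/335] → run E
t=8: vr[D=4096/1277 E=2048/335] → run D
t=9: vr[D=5120/1277 E=2048/335] → run D
t=10: vr[E=2048/335] → run E
t=11: vr[E=3072/335] → run E
t=12: vr[E=4096/335] → run E
t=13: vr[E=1024/67] → run E
t=14: vr[E=6144/335] → run E
t=15: (idle)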